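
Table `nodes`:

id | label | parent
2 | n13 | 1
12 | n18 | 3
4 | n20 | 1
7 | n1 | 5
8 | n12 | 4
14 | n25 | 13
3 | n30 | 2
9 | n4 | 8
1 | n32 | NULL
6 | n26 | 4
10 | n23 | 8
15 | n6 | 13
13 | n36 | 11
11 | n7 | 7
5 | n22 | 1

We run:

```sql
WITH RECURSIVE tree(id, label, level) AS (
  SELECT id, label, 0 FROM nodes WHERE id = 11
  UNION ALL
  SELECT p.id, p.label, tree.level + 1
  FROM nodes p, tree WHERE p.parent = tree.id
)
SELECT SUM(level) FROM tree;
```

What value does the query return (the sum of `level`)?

Base: id=11 (n7) at level 0.
Iteration 1: rows with parent in {11} -> n36 (id 13, level 1).
Iteration 2: rows with parent in {13} -> n25 (id 14, level 2), n6 (id 15, level 2).
Iteration 3: no rows with parent in {14,15}; recursion stops.
SUM(level) = 0 + 1 + 2 + 2 = 5.

5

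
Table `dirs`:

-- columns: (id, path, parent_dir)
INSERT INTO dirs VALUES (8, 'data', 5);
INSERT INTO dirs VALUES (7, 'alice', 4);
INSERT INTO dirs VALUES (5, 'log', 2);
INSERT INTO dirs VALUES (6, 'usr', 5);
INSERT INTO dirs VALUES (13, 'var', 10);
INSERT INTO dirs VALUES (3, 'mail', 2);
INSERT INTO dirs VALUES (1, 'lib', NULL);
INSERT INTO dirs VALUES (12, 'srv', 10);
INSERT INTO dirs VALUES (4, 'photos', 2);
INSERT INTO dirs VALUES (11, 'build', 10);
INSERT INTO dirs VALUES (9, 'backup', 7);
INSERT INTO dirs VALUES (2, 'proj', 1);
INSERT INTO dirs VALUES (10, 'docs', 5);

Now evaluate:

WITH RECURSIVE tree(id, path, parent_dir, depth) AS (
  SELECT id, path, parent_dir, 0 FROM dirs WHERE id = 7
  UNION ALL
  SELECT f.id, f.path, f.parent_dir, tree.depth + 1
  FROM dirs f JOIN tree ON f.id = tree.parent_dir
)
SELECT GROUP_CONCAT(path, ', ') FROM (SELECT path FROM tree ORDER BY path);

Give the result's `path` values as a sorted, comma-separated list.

Base: id=7 (alice), parent_dir=4, depth 0.
Iteration 1: join on id=4 -> photos (id 4, parent_dir=2, depth 1).
Iteration 2: join on id=2 -> proj (id 2, parent_dir=1, depth 2).
Iteration 3: join on id=1 -> lib (id 1, parent_dir=NULL, depth 3).
Iteration 4: parent_dir is NULL; no match; recursion stops.

alice, lib, photos, proj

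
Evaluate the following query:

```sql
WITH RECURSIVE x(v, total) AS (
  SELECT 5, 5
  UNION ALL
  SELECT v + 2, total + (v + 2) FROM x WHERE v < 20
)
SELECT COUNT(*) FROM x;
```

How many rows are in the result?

Base: v=5, total=5.
Iteration 1: 5 < 20 holds -> v = 5 + 2 = 7, total = 5 + 7 = 12.
Iteration 2: 7 < 20 holds -> v = 7 + 2 = 9, total = 12 + 9 = 21.
Iteration 3: 9 < 20 holds -> v = 9 + 2 = 11, total = 21 + 11 = 32.
Iteration 4: 11 < 20 holds -> v = 11 + 2 = 13, total = 32 + 13 = 45.
Iteration 5: 13 < 20 holds -> v = 13 + 2 = 15, total = 45 + 15 = 60.
Iteration 6: 15 < 20 holds -> v = 15 + 2 = 17, total = 60 + 17 = 77.
Iteration 7: 17 < 20 holds -> v = 17 + 2 = 19, total = 77 + 19 = 96.
Iteration 8: 19 < 20 holds -> v = 19 + 2 = 21, total = 96 + 21 = 117.
Iteration 9: 21 < 20 fails; recursion stops.
Total rows emitted: 9.

9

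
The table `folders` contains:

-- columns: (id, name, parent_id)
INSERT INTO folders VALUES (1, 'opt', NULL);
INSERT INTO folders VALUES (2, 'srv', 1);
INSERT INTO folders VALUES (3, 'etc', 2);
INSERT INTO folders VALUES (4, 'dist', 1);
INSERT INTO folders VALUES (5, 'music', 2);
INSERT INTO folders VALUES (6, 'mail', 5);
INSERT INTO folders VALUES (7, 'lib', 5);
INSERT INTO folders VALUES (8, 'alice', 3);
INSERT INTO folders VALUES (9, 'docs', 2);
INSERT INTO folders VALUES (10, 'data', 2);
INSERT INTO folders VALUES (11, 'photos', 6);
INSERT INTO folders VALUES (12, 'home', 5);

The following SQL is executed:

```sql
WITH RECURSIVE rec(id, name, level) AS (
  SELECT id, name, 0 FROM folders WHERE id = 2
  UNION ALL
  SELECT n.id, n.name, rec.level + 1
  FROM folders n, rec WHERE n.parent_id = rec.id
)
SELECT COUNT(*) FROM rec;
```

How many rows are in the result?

10

Base: id=2 (srv) at level 0.
Iteration 1: rows with parent_id in {2} -> etc (id 3, level 1), music (id 5, level 1), docs (id 9, level 1), data (id 10, level 1).
Iteration 2: rows with parent_id in {3,5,9,10} -> mail (id 6, level 2), lib (id 7, level 2), alice (id 8, level 2), home (id 12, level 2).
Iteration 3: rows with parent_id in {6,7,8,12} -> photos (id 11, level 3).
Iteration 4: no rows with parent_id in {11}; recursion stops.
Total rows emitted: 10.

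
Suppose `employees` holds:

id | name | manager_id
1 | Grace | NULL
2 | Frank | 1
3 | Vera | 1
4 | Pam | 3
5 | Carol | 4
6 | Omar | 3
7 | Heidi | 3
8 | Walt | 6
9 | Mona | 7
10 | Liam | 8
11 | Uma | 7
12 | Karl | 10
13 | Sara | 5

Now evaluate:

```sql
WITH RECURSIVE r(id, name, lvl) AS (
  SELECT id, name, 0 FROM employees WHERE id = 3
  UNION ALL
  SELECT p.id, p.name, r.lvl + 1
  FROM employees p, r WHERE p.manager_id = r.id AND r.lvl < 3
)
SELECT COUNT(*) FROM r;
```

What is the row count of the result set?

Base: id=3 (Vera) at lvl 0.
Iteration 1: rows with manager_id in {3} -> Pam (id 4, lvl 1), Omar (id 6, lvl 1), Heidi (id 7, lvl 1).
Iteration 2: rows with manager_id in {4,6,7} -> Carol (id 5, lvl 2), Walt (id 8, lvl 2), Mona (id 9, lvl 2), Uma (id 11, lvl 2).
Iteration 3: rows with manager_id in {5,8,9,11} -> Liam (id 10, lvl 3), Sara (id 13, lvl 3).
Iteration 4: lvl < 3 fails for all current rows; recursion stops.
Total rows emitted: 10.

10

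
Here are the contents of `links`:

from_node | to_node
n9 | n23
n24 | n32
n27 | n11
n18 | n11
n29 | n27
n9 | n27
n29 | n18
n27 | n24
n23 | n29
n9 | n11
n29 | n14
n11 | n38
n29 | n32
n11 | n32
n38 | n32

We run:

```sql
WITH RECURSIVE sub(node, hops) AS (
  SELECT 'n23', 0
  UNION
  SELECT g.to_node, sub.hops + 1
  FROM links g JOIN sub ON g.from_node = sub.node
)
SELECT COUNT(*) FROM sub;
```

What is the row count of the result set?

Base: (n23, hops=0).
Iteration 1: edges from {n23} -> (n29, hops=1).
Iteration 2: edges from {n29} -> (n14, hops=2), (n18, hops=2), (n27, hops=2), (n32, hops=2).
Iteration 3: edges from {n14,n18,n27,n32} -> (n11, hops=3), (n24, hops=3). [UNION drops 1 duplicate row(s)]
Iteration 4: edges from {n11,n24} -> (n32, hops=4), (n38, hops=4). [UNION drops 1 duplicate row(s)]
Iteration 5: edges from {n32,n38} -> (n32, hops=5).
Iteration 6: no outgoing edges from {n32}; recursion stops.
Total rows emitted: 11.

11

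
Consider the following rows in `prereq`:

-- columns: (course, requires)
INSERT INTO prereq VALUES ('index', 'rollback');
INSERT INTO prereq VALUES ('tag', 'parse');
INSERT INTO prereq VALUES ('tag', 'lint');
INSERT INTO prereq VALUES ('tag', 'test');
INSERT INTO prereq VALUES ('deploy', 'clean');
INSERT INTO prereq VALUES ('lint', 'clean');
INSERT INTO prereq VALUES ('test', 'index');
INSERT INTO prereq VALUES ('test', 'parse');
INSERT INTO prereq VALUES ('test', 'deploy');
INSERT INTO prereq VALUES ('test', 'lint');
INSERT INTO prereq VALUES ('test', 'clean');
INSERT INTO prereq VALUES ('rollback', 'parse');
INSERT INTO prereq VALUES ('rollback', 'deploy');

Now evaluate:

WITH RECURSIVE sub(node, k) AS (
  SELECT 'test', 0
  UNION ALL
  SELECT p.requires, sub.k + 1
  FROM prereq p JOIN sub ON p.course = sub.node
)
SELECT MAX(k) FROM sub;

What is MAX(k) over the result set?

4

Base: (test, k=0).
Iteration 1: edges from {test} -> (clean, k=1), (deploy, k=1), (index, k=1), (lint, k=1), (parse, k=1).
Iteration 2: edges from {clean,deploy,index,lint,parse} -> (clean, k=2) x2, (rollback, k=2). [UNION ALL keeps all 3 new rows, including repeats]
Iteration 3: edges from {clean,rollback} -> (deploy, k=3), (parse, k=3).
Iteration 4: edges from {deploy,parse} -> (clean, k=4).
Iteration 5: no outgoing edges from {clean}; recursion stops.
k values: 0, 1, 1, 1, 1, 1, 2, 2, 2, 3, 3, 4; the maximum is 4.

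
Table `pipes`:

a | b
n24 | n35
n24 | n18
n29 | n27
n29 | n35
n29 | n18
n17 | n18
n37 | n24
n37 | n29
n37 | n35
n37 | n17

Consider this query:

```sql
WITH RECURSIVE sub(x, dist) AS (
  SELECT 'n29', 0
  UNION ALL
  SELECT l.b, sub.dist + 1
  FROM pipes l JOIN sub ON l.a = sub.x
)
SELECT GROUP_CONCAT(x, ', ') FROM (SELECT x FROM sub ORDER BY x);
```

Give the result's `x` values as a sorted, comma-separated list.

Base: (n29, dist=0).
Iteration 1: edges from {n29} -> (n18, dist=1), (n27, dist=1), (n35, dist=1).
Iteration 2: no outgoing edges from {n18,n27,n35}; recursion stops.

n18, n27, n29, n35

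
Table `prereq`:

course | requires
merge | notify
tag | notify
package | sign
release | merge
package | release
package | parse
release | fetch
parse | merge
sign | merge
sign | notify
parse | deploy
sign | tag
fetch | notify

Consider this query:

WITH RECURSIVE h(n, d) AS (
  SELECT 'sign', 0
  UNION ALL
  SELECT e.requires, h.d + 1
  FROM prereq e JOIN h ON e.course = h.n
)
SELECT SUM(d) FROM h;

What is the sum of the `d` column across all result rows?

Base: (sign, d=0).
Iteration 1: edges from {sign} -> (merge, d=1), (notify, d=1), (tag, d=1).
Iteration 2: edges from {merge,notify,tag} -> (notify, d=2) x2. [UNION ALL keeps all 2 new rows, including repeats]
Iteration 3: no outgoing edges from {notify}; recursion stops.
SUM(d) = 0 + 1 + 1 + 1 + 2 + 2 = 7.

7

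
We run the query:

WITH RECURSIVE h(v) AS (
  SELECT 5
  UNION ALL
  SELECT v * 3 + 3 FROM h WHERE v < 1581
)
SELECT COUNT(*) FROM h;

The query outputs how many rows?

7

Base: v=5.
Iteration 1: 5 < 1581 holds -> v = 5 * 3 + 3 = 18.
Iteration 2: 18 < 1581 holds -> v = 18 * 3 + 3 = 57.
Iteration 3: 57 < 1581 holds -> v = 57 * 3 + 3 = 174.
Iteration 4: 174 < 1581 holds -> v = 174 * 3 + 3 = 525.
Iteration 5: 525 < 1581 holds -> v = 525 * 3 + 3 = 1578.
Iteration 6: 1578 < 1581 holds -> v = 1578 * 3 + 3 = 4737.
Iteration 7: 4737 < 1581 fails; recursion stops.
Total rows emitted: 7.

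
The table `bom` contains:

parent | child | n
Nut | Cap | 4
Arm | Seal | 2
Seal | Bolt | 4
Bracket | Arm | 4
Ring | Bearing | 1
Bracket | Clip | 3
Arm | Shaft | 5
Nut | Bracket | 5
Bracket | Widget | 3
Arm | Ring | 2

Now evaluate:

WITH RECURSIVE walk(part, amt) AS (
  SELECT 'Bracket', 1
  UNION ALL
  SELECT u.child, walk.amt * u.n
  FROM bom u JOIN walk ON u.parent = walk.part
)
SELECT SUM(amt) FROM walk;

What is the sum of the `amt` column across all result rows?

Base: (Bracket, amt=1).
Iteration 1: components of {Bracket} -> Arm = 1*4 = 4, Clip = 1*3 = 3, Widget = 1*3 = 3.
Iteration 2: components of {Arm,Clip,Widget} -> Ring = 4*2 = 8, Seal = 4*2 = 8, Shaft = 4*5 = 20.
Iteration 3: components of {Ring,Seal,Shaft} -> Bearing = 8*1 = 8, Bolt = 8*4 = 32.
Iteration 4: no further components; recursion stops.
SUM(amt) = 1 + 3 + 4 + 3 + 8 + 8 + 20 + 32 + 8 = 87.

87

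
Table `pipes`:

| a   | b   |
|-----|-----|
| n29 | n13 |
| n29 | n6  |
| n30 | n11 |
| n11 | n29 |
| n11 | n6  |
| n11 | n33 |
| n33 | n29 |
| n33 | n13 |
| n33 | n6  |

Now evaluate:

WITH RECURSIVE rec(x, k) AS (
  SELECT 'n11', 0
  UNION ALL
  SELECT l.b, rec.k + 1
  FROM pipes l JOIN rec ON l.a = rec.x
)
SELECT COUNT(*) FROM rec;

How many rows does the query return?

11

Base: (n11, k=0).
Iteration 1: edges from {n11} -> (n29, k=1), (n33, k=1), (n6, k=1).
Iteration 2: edges from {n29,n33,n6} -> (n13, k=2) x2, (n29, k=2), (n6, k=2) x2. [UNION ALL keeps all 5 new rows, including repeats]
Iteration 3: edges from {n13,n29,n6} -> (n13, k=3), (n6, k=3).
Iteration 4: no outgoing edges from {n13,n6}; recursion stops.
Total rows emitted: 11.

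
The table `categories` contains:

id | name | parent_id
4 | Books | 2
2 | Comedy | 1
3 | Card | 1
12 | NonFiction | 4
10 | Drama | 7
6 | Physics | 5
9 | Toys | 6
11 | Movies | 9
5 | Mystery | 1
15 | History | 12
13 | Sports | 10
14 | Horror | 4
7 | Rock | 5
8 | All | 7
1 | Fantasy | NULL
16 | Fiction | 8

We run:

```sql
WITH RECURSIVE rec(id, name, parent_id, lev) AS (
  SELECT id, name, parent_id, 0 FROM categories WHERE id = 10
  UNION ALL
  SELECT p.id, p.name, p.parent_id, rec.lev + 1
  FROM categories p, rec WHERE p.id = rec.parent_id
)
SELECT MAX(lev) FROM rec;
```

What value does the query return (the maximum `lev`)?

Base: id=10 (Drama), parent_id=7, lev 0.
Iteration 1: join on id=7 -> Rock (id 7, parent_id=5, lev 1).
Iteration 2: join on id=5 -> Mystery (id 5, parent_id=1, lev 2).
Iteration 3: join on id=1 -> Fantasy (id 1, parent_id=NULL, lev 3).
Iteration 4: parent_id is NULL; no match; recursion stops.
lev values: 0, 1, 2, 3; the maximum is 3.

3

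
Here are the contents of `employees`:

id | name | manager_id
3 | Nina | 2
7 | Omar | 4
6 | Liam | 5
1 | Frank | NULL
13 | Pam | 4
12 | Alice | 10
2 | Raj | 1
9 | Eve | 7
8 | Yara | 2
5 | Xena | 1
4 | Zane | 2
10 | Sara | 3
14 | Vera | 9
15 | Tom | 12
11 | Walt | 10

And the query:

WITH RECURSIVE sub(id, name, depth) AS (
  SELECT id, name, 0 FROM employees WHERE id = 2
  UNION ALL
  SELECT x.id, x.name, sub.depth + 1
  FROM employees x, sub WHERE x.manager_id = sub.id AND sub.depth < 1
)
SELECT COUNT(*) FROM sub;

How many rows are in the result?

4

Base: id=2 (Raj) at depth 0.
Iteration 1: rows with manager_id in {2} -> Nina (id 3, depth 1), Zane (id 4, depth 1), Yara (id 8, depth 1).
Iteration 2: depth < 1 fails for all current rows; recursion stops.
Total rows emitted: 4.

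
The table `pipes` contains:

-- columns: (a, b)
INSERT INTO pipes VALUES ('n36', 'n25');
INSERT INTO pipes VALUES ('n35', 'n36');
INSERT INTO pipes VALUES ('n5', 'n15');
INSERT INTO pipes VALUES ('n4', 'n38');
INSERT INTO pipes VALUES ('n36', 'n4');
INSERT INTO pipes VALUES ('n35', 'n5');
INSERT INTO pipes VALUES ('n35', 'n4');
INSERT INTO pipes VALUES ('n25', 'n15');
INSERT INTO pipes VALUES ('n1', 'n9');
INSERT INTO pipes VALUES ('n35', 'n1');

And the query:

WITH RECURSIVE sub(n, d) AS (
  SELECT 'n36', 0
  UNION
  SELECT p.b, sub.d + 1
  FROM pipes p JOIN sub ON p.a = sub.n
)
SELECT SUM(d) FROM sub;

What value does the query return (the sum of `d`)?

6

Base: (n36, d=0).
Iteration 1: edges from {n36} -> (n25, d=1), (n4, d=1).
Iteration 2: edges from {n25,n4} -> (n15, d=2), (n38, d=2).
Iteration 3: no outgoing edges from {n15,n38}; recursion stops.
SUM(d) = 0 + 1 + 1 + 2 + 2 = 6.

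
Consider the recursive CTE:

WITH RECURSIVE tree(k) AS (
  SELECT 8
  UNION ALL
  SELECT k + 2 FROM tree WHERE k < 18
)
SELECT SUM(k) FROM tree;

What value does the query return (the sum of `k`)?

Base: k=8.
Iteration 1: 8 < 18 holds -> k = 8 + 2 = 10.
Iteration 2: 10 < 18 holds -> k = 10 + 2 = 12.
Iteration 3: 12 < 18 holds -> k = 12 + 2 = 14.
Iteration 4: 14 < 18 holds -> k = 14 + 2 = 16.
Iteration 5: 16 < 18 holds -> k = 16 + 2 = 18.
Iteration 6: 18 < 18 fails; recursion stops.
SUM(k) = 8 + 10 + 12 + 14 + 16 + 18 = 78.

78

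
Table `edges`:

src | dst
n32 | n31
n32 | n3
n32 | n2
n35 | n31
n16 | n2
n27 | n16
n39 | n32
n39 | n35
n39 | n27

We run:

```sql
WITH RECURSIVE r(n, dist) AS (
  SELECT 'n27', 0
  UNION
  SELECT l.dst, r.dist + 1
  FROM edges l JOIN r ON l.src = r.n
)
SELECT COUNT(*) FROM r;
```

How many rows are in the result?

Base: (n27, dist=0).
Iteration 1: edges from {n27} -> (n16, dist=1).
Iteration 2: edges from {n16} -> (n2, dist=2).
Iteration 3: no outgoing edges from {n2}; recursion stops.
Total rows emitted: 3.

3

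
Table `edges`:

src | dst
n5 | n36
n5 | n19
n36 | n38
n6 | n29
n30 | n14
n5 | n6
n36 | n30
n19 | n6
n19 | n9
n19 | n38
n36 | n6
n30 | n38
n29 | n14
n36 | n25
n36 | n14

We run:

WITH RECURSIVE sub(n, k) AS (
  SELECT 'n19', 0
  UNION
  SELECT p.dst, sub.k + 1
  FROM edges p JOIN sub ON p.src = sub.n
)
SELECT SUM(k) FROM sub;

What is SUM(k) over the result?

8

Base: (n19, k=0).
Iteration 1: edges from {n19} -> (n38, k=1), (n6, k=1), (n9, k=1).
Iteration 2: edges from {n38,n6,n9} -> (n29, k=2).
Iteration 3: edges from {n29} -> (n14, k=3).
Iteration 4: no outgoing edges from {n14}; recursion stops.
SUM(k) = 0 + 1 + 1 + 1 + 2 + 3 = 8.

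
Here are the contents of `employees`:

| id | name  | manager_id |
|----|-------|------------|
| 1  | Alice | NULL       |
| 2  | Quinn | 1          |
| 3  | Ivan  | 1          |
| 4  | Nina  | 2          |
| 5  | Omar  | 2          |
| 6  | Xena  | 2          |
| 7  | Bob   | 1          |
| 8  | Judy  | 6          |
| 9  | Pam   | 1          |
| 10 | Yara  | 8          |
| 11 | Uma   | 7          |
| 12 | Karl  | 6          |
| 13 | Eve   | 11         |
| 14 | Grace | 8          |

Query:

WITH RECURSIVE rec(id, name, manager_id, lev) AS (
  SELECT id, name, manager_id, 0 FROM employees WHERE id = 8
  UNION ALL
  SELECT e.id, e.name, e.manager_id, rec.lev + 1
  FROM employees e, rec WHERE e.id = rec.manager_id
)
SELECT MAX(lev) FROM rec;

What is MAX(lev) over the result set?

Base: id=8 (Judy), manager_id=6, lev 0.
Iteration 1: join on id=6 -> Xena (id 6, manager_id=2, lev 1).
Iteration 2: join on id=2 -> Quinn (id 2, manager_id=1, lev 2).
Iteration 3: join on id=1 -> Alice (id 1, manager_id=NULL, lev 3).
Iteration 4: manager_id is NULL; no match; recursion stops.
lev values: 0, 1, 2, 3; the maximum is 3.

3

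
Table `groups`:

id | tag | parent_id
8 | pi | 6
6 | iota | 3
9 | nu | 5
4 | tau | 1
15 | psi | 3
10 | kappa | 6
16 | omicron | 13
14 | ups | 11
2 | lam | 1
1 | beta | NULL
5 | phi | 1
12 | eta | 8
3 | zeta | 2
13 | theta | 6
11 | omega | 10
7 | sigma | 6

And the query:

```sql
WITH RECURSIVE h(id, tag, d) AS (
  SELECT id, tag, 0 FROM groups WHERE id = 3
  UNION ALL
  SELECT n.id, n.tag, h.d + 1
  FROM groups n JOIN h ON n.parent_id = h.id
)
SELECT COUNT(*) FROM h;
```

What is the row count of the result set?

Base: id=3 (zeta) at d 0.
Iteration 1: rows with parent_id in {3} -> iota (id 6, d 1), psi (id 15, d 1).
Iteration 2: rows with parent_id in {6,15} -> sigma (id 7, d 2), pi (id 8, d 2), kappa (id 10, d 2), theta (id 13, d 2).
Iteration 3: rows with parent_id in {7,8,10,13} -> omega (id 11, d 3), eta (id 12, d 3), omicron (id 16, d 3).
Iteration 4: rows with parent_id in {11,12,16} -> ups (id 14, d 4).
Iteration 5: no rows with parent_id in {14}; recursion stops.
Total rows emitted: 11.

11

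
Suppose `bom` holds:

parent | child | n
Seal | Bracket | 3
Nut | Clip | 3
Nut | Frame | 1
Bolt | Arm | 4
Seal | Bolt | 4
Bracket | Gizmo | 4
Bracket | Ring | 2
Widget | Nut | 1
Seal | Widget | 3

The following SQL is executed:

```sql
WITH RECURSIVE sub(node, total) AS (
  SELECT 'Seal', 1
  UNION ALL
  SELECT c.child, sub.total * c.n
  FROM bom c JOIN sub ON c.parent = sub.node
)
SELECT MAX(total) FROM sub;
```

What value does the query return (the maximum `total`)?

Base: (Seal, total=1).
Iteration 1: components of {Seal} -> Bolt = 1*4 = 4, Bracket = 1*3 = 3, Widget = 1*3 = 3.
Iteration 2: components of {Bolt,Bracket,Widget} -> Arm = 4*4 = 16, Gizmo = 3*4 = 12, Nut = 3*1 = 3, Ring = 3*2 = 6.
Iteration 3: components of {Arm,Gizmo,Nut,Ring} -> Clip = 3*3 = 9, Frame = 3*1 = 3.
Iteration 4: no further components; recursion stops.
total values: 1, 3, 3, 4, 12, 6, 3, 16, 9, 3; the maximum is 16.

16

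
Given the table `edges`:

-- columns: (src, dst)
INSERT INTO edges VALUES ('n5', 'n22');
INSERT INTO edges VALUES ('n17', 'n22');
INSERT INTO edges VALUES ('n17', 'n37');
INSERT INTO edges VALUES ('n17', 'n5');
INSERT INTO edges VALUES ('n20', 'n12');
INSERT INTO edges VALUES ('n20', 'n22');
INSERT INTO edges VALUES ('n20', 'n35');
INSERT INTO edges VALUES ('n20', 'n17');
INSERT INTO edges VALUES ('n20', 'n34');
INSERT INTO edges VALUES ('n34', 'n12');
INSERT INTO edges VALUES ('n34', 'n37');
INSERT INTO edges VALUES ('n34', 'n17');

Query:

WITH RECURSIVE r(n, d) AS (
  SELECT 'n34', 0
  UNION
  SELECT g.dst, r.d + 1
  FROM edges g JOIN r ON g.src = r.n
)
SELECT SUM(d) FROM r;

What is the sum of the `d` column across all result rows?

Base: (n34, d=0).
Iteration 1: edges from {n34} -> (n12, d=1), (n17, d=1), (n37, d=1).
Iteration 2: edges from {n12,n17,n37} -> (n22, d=2), (n37, d=2), (n5, d=2).
Iteration 3: edges from {n22,n37,n5} -> (n22, d=3).
Iteration 4: no outgoing edges from {n22}; recursion stops.
SUM(d) = 0 + 1 + 1 + 1 + 2 + 2 + 2 + 3 = 12.

12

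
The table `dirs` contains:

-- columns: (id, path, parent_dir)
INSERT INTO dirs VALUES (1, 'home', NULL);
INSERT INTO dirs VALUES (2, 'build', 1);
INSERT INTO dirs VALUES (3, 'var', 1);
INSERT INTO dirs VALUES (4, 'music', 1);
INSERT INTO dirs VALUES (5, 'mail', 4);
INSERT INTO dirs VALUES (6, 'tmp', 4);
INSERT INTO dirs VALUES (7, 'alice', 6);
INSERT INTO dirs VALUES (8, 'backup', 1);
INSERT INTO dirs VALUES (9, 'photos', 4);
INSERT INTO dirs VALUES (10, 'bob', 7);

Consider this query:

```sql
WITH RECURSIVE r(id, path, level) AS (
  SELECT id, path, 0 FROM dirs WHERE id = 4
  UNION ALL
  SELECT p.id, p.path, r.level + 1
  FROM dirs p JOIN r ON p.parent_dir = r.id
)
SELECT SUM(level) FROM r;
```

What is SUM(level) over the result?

Base: id=4 (music) at level 0.
Iteration 1: rows with parent_dir in {4} -> mail (id 5, level 1), tmp (id 6, level 1), photos (id 9, level 1).
Iteration 2: rows with parent_dir in {5,6,9} -> alice (id 7, level 2).
Iteration 3: rows with parent_dir in {7} -> bob (id 10, level 3).
Iteration 4: no rows with parent_dir in {10}; recursion stops.
SUM(level) = 0 + 1 + 1 + 1 + 2 + 3 = 8.

8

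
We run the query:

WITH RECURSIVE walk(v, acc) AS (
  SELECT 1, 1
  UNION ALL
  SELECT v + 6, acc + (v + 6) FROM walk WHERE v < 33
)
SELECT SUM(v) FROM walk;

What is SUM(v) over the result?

Base: v=1, acc=1.
Iteration 1: 1 < 33 holds -> v = 1 + 6 = 7, acc = 1 + 7 = 8.
Iteration 2: 7 < 33 holds -> v = 7 + 6 = 13, acc = 8 + 13 = 21.
Iteration 3: 13 < 33 holds -> v = 13 + 6 = 19, acc = 21 + 19 = 40.
Iteration 4: 19 < 33 holds -> v = 19 + 6 = 25, acc = 40 + 25 = 65.
Iteration 5: 25 < 33 holds -> v = 25 + 6 = 31, acc = 65 + 31 = 96.
Iteration 6: 31 < 33 holds -> v = 31 + 6 = 37, acc = 96 + 37 = 133.
Iteration 7: 37 < 33 fails; recursion stops.
SUM(v) = 1 + 7 + 13 + 19 + 25 + 31 + 37 = 133.

133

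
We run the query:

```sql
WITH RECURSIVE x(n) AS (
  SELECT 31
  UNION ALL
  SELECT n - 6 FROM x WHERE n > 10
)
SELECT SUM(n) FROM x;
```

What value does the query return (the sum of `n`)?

95

Base: n=31.
Iteration 1: 31 > 10 holds -> n = 31 - 6 = 25.
Iteration 2: 25 > 10 holds -> n = 25 - 6 = 19.
Iteration 3: 19 > 10 holds -> n = 19 - 6 = 13.
Iteration 4: 13 > 10 holds -> n = 13 - 6 = 7.
Iteration 5: 7 > 10 fails; recursion stops.
SUM(n) = 31 + 25 + 19 + 13 + 7 = 95.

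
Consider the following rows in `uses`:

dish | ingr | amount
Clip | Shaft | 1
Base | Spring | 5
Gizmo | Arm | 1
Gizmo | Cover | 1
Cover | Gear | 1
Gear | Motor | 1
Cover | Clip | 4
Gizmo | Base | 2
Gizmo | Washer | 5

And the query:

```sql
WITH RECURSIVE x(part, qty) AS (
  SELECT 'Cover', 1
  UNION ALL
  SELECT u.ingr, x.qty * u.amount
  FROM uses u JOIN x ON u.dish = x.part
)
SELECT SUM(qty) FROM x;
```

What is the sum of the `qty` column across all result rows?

11

Base: (Cover, qty=1).
Iteration 1: components of {Cover} -> Clip = 1*4 = 4, Gear = 1*1 = 1.
Iteration 2: components of {Clip,Gear} -> Motor = 1*1 = 1, Shaft = 4*1 = 4.
Iteration 3: no further components; recursion stops.
SUM(qty) = 1 + 4 + 1 + 4 + 1 = 11.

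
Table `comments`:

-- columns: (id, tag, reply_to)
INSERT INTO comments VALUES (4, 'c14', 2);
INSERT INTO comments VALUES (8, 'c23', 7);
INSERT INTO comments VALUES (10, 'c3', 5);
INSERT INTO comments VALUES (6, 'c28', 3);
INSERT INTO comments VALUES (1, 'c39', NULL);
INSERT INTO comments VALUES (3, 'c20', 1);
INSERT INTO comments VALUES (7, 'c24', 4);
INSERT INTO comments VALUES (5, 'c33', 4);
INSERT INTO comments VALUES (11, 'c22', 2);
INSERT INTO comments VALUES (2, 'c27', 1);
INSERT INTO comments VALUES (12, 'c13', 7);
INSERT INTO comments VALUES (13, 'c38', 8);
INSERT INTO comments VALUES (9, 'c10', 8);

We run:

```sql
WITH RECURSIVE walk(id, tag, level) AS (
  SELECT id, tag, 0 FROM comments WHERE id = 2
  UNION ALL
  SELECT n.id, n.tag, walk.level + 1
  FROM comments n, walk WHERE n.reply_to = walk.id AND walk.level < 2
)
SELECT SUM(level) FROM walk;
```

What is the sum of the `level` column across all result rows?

Base: id=2 (c27) at level 0.
Iteration 1: rows with reply_to in {2} -> c14 (id 4, level 1), c22 (id 11, level 1).
Iteration 2: rows with reply_to in {4,11} -> c33 (id 5, level 2), c24 (id 7, level 2).
Iteration 3: level < 2 fails for all current rows; recursion stops.
SUM(level) = 0 + 1 + 1 + 2 + 2 = 6.

6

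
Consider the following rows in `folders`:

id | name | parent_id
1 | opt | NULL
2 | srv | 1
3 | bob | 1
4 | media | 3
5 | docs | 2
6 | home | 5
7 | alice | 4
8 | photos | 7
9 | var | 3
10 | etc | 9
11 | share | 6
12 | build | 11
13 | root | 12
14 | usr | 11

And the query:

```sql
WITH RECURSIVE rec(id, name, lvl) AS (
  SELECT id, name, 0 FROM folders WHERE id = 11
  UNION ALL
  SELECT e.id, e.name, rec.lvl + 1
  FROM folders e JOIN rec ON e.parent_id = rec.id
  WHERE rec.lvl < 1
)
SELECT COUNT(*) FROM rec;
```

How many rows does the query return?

Base: id=11 (share) at lvl 0.
Iteration 1: rows with parent_id in {11} -> build (id 12, lvl 1), usr (id 14, lvl 1).
Iteration 2: lvl < 1 fails for all current rows; recursion stops.
Total rows emitted: 3.

3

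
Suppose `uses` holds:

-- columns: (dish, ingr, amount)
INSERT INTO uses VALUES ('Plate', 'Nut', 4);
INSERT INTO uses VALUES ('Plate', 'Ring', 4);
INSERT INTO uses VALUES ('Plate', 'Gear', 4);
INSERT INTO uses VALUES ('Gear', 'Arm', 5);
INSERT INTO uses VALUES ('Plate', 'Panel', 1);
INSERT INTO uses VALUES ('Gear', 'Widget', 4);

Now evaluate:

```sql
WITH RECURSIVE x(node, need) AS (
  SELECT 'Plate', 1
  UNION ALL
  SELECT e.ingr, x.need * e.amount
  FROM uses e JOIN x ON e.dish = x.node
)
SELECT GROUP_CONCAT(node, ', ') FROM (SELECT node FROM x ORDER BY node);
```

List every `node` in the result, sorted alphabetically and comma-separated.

Arm, Gear, Nut, Panel, Plate, Ring, Widget

Base: (Plate, need=1).
Iteration 1: components of {Plate} -> Gear = 1*4 = 4, Nut = 1*4 = 4, Panel = 1*1 = 1, Ring = 1*4 = 4.
Iteration 2: components of {Gear,Nut,Panel,Ring} -> Arm = 4*5 = 20, Widget = 4*4 = 16.
Iteration 3: no further components; recursion stops.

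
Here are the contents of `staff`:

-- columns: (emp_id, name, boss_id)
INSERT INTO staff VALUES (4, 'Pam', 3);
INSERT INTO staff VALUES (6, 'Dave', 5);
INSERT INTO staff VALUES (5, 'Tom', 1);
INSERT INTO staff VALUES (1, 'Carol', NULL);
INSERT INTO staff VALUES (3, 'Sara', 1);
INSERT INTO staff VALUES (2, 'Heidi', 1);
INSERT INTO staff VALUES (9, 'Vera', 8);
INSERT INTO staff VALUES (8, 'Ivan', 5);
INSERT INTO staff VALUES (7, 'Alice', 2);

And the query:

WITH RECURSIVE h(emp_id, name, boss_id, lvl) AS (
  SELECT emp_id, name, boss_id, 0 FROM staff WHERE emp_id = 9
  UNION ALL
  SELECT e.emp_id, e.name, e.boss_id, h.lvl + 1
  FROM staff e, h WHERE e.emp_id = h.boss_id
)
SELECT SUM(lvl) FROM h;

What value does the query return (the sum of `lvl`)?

6

Base: emp_id=9 (Vera), boss_id=8, lvl 0.
Iteration 1: join on emp_id=8 -> Ivan (id 8, boss_id=5, lvl 1).
Iteration 2: join on emp_id=5 -> Tom (id 5, boss_id=1, lvl 2).
Iteration 3: join on emp_id=1 -> Carol (id 1, boss_id=NULL, lvl 3).
Iteration 4: boss_id is NULL; no match; recursion stops.
SUM(lvl) = 0 + 1 + 2 + 3 = 6.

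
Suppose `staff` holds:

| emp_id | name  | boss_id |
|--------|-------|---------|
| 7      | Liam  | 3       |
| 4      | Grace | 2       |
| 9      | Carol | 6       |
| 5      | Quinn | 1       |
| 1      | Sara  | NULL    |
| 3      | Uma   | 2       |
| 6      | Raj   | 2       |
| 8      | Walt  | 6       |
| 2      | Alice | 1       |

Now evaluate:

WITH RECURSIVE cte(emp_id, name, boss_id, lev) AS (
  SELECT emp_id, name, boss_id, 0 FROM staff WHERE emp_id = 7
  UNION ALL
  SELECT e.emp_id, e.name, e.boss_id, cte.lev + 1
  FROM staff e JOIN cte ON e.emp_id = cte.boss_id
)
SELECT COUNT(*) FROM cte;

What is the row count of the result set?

4

Base: emp_id=7 (Liam), boss_id=3, lev 0.
Iteration 1: join on emp_id=3 -> Uma (id 3, boss_id=2, lev 1).
Iteration 2: join on emp_id=2 -> Alice (id 2, boss_id=1, lev 2).
Iteration 3: join on emp_id=1 -> Sara (id 1, boss_id=NULL, lev 3).
Iteration 4: boss_id is NULL; no match; recursion stops.
Total rows emitted: 4.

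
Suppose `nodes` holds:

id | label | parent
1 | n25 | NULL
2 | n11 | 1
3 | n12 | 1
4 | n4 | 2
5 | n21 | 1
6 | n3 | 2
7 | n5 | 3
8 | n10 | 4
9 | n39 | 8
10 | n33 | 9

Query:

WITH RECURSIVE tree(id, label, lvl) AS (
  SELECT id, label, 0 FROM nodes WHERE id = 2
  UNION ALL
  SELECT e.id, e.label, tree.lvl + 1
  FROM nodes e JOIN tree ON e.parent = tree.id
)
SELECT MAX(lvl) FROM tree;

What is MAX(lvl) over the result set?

Base: id=2 (n11) at lvl 0.
Iteration 1: rows with parent in {2} -> n4 (id 4, lvl 1), n3 (id 6, lvl 1).
Iteration 2: rows with parent in {4,6} -> n10 (id 8, lvl 2).
Iteration 3: rows with parent in {8} -> n39 (id 9, lvl 3).
Iteration 4: rows with parent in {9} -> n33 (id 10, lvl 4).
Iteration 5: no rows with parent in {10}; recursion stops.
lvl values: 0, 1, 1, 2, 3, 4; the maximum is 4.

4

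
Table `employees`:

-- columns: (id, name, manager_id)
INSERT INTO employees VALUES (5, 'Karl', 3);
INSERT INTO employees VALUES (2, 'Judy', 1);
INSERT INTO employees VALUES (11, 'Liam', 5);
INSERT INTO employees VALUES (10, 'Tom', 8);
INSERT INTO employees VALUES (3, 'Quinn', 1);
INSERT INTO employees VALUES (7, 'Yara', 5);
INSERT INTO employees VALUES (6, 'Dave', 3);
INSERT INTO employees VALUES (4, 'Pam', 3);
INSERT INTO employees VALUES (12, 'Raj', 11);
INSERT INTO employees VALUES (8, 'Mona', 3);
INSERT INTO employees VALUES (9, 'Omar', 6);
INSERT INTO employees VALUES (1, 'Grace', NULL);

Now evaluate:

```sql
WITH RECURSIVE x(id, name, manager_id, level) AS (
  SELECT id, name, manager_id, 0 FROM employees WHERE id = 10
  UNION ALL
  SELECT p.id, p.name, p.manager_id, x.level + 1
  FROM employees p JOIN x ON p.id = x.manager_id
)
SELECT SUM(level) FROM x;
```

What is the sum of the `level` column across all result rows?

6

Base: id=10 (Tom), manager_id=8, level 0.
Iteration 1: join on id=8 -> Mona (id 8, manager_id=3, level 1).
Iteration 2: join on id=3 -> Quinn (id 3, manager_id=1, level 2).
Iteration 3: join on id=1 -> Grace (id 1, manager_id=NULL, level 3).
Iteration 4: manager_id is NULL; no match; recursion stops.
SUM(level) = 0 + 1 + 2 + 3 = 6.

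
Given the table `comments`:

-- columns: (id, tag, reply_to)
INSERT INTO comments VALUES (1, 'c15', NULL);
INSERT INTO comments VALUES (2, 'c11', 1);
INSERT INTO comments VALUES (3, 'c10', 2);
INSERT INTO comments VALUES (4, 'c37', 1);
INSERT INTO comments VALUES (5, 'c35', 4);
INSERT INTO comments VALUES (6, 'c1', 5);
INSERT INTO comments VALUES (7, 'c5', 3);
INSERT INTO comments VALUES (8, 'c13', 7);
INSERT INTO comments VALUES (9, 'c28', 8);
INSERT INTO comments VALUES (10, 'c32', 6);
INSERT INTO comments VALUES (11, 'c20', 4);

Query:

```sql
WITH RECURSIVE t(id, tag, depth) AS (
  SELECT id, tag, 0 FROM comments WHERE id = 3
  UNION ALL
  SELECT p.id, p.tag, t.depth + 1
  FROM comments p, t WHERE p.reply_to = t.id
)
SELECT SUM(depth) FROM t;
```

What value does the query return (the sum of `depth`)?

6

Base: id=3 (c10) at depth 0.
Iteration 1: rows with reply_to in {3} -> c5 (id 7, depth 1).
Iteration 2: rows with reply_to in {7} -> c13 (id 8, depth 2).
Iteration 3: rows with reply_to in {8} -> c28 (id 9, depth 3).
Iteration 4: no rows with reply_to in {9}; recursion stops.
SUM(depth) = 0 + 1 + 2 + 3 = 6.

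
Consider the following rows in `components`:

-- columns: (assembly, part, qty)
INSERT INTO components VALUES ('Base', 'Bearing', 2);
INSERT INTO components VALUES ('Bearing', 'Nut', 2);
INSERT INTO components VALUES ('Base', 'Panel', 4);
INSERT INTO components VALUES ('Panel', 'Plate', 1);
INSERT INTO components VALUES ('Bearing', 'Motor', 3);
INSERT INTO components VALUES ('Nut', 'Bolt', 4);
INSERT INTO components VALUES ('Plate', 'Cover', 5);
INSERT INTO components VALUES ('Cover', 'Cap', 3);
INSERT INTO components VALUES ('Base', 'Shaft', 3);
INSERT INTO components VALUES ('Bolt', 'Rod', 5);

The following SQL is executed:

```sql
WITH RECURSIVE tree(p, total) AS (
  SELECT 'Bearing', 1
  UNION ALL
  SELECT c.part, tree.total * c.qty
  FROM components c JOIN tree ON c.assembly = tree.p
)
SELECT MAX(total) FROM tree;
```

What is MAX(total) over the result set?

40

Base: (Bearing, total=1).
Iteration 1: components of {Bearing} -> Motor = 1*3 = 3, Nut = 1*2 = 2.
Iteration 2: components of {Motor,Nut} -> Bolt = 2*4 = 8.
Iteration 3: components of {Bolt} -> Rod = 8*5 = 40.
Iteration 4: no further components; recursion stops.
total values: 1, 2, 3, 8, 40; the maximum is 40.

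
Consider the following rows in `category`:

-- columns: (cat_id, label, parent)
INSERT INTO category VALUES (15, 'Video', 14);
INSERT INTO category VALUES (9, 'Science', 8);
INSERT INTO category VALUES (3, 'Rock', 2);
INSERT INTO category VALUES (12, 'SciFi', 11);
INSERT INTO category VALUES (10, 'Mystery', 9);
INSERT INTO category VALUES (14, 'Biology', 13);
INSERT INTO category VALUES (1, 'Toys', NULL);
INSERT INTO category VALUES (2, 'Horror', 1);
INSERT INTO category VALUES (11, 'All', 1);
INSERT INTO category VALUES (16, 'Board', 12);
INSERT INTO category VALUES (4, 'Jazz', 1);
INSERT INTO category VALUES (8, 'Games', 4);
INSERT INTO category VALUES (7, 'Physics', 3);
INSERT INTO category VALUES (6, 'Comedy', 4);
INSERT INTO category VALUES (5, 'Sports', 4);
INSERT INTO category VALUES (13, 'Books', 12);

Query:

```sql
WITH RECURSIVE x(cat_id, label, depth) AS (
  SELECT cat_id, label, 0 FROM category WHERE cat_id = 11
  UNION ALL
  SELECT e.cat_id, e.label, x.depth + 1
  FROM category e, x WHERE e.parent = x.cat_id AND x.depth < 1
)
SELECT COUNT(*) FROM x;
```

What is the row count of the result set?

Base: cat_id=11 (All) at depth 0.
Iteration 1: rows with parent in {11} -> SciFi (id 12, depth 1).
Iteration 2: depth < 1 fails for all current rows; recursion stops.
Total rows emitted: 2.

2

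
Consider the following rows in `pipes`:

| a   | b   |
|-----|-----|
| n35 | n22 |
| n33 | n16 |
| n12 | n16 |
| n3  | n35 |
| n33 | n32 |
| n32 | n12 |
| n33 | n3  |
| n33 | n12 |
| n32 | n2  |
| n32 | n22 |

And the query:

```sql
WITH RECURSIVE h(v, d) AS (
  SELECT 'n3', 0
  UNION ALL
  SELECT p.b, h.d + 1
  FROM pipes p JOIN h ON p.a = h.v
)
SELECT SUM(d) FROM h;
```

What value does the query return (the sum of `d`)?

Base: (n3, d=0).
Iteration 1: edges from {n3} -> (n35, d=1).
Iteration 2: edges from {n35} -> (n22, d=2).
Iteration 3: no outgoing edges from {n22}; recursion stops.
SUM(d) = 0 + 1 + 2 = 3.

3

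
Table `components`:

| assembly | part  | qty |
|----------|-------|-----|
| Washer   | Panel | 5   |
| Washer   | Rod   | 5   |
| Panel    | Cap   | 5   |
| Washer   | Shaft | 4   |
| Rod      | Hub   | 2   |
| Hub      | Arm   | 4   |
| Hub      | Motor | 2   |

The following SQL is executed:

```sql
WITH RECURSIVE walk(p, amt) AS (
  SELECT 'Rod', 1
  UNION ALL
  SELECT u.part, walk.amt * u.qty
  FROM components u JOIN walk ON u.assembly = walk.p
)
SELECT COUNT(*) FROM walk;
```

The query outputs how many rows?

Base: (Rod, amt=1).
Iteration 1: components of {Rod} -> Hub = 1*2 = 2.
Iteration 2: components of {Hub} -> Arm = 2*4 = 8, Motor = 2*2 = 4.
Iteration 3: no further components; recursion stops.
Total rows emitted: 4.

4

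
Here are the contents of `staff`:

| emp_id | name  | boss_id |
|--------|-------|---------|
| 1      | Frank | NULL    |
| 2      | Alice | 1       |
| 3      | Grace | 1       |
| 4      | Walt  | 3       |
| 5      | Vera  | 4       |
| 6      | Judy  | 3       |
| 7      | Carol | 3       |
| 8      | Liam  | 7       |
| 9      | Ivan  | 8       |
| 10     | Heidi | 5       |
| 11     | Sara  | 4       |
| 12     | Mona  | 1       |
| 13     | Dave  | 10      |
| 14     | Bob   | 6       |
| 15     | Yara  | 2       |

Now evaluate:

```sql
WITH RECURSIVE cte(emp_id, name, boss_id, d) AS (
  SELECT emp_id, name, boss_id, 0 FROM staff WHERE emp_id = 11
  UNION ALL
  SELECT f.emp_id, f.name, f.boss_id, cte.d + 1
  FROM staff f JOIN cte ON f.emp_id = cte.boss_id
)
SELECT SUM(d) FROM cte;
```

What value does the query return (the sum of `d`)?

Base: emp_id=11 (Sara), boss_id=4, d 0.
Iteration 1: join on emp_id=4 -> Walt (id 4, boss_id=3, d 1).
Iteration 2: join on emp_id=3 -> Grace (id 3, boss_id=1, d 2).
Iteration 3: join on emp_id=1 -> Frank (id 1, boss_id=NULL, d 3).
Iteration 4: boss_id is NULL; no match; recursion stops.
SUM(d) = 0 + 1 + 2 + 3 = 6.

6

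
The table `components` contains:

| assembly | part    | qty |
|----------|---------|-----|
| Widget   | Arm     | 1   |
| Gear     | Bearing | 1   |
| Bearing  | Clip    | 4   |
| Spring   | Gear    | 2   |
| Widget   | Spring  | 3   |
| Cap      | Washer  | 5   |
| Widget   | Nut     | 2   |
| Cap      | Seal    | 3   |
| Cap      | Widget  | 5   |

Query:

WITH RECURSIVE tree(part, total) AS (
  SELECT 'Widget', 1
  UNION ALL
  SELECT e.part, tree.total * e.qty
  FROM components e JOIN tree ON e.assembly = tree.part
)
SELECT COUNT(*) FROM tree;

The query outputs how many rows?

Base: (Widget, total=1).
Iteration 1: components of {Widget} -> Arm = 1*1 = 1, Nut = 1*2 = 2, Spring = 1*3 = 3.
Iteration 2: components of {Arm,Nut,Spring} -> Gear = 3*2 = 6.
Iteration 3: components of {Gear} -> Bearing = 6*1 = 6.
Iteration 4: components of {Bearing} -> Clip = 6*4 = 24.
Iteration 5: no further components; recursion stops.
Total rows emitted: 7.

7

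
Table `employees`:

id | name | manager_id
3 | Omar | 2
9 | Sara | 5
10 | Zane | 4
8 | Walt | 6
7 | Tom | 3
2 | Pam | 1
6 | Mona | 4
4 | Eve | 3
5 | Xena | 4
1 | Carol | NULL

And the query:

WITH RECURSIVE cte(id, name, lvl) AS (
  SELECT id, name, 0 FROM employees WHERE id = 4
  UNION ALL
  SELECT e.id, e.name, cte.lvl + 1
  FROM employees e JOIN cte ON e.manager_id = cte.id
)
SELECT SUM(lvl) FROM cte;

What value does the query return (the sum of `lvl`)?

7

Base: id=4 (Eve) at lvl 0.
Iteration 1: rows with manager_id in {4} -> Xena (id 5, lvl 1), Mona (id 6, lvl 1), Zane (id 10, lvl 1).
Iteration 2: rows with manager_id in {5,6,10} -> Walt (id 8, lvl 2), Sara (id 9, lvl 2).
Iteration 3: no rows with manager_id in {8,9}; recursion stops.
SUM(lvl) = 0 + 1 + 1 + 1 + 2 + 2 = 7.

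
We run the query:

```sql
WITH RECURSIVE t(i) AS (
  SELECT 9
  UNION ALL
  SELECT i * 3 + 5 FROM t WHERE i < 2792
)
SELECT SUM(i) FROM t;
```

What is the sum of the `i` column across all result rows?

Base: i=9.
Iteration 1: 9 < 2792 holds -> i = 9 * 3 + 5 = 32.
Iteration 2: 32 < 2792 holds -> i = 32 * 3 + 5 = 101.
Iteration 3: 101 < 2792 holds -> i = 101 * 3 + 5 = 308.
Iteration 4: 308 < 2792 holds -> i = 308 * 3 + 5 = 929.
Iteration 5: 929 < 2792 holds -> i = 929 * 3 + 5 = 2792.
Iteration 6: 2792 < 2792 fails; recursion stops.
SUM(i) = 9 + 32 + 101 + 308 + 929 + 2792 = 4171.

4171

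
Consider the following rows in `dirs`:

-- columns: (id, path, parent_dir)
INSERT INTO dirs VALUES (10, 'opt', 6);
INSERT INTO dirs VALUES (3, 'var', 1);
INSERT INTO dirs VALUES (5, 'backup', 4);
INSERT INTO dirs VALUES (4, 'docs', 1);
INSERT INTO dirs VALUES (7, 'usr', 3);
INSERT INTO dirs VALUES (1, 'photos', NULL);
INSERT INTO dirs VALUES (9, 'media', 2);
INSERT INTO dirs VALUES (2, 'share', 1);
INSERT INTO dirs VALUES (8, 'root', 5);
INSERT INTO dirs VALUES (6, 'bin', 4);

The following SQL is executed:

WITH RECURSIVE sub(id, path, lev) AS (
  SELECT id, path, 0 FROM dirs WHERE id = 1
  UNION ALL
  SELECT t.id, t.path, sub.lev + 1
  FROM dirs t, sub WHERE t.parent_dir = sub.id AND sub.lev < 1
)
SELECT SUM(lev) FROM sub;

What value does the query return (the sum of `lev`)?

Base: id=1 (photos) at lev 0.
Iteration 1: rows with parent_dir in {1} -> share (id 2, lev 1), var (id 3, lev 1), docs (id 4, lev 1).
Iteration 2: lev < 1 fails for all current rows; recursion stops.
SUM(lev) = 0 + 1 + 1 + 1 = 3.

3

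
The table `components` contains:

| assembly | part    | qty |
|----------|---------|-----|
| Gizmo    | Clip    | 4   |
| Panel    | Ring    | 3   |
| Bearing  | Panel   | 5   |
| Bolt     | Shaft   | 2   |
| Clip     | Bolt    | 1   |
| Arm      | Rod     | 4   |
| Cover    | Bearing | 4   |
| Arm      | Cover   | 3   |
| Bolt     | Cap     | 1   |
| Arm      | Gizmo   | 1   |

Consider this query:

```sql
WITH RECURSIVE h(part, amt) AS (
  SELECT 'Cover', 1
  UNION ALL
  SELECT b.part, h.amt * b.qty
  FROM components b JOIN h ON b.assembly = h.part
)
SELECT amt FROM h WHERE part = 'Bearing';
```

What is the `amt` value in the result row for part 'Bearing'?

Base: (Cover, amt=1).
Iteration 1: components of {Cover} -> Bearing = 1*4 = 4.
Iteration 2: components of {Bearing} -> Panel = 4*5 = 20.
Iteration 3: components of {Panel} -> Ring = 20*3 = 60.
Iteration 4: no further components; recursion stops.

4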